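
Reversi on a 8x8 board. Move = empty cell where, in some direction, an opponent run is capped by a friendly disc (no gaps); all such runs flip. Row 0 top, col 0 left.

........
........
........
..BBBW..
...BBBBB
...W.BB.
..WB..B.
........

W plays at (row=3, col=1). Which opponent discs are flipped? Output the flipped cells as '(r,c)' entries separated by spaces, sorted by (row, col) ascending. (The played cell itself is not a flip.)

Dir NW: first cell '.' (not opp) -> no flip
Dir N: first cell '.' (not opp) -> no flip
Dir NE: first cell '.' (not opp) -> no flip
Dir W: first cell '.' (not opp) -> no flip
Dir E: opp run (3,2) (3,3) (3,4) capped by W -> flip
Dir SW: first cell '.' (not opp) -> no flip
Dir S: first cell '.' (not opp) -> no flip
Dir SE: first cell '.' (not opp) -> no flip

Answer: (3,2) (3,3) (3,4)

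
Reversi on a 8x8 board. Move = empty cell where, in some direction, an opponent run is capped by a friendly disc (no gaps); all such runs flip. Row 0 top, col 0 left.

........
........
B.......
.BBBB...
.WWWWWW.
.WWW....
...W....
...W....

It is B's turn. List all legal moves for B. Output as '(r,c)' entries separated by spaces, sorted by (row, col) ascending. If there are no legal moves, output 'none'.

Answer: (5,0) (5,4) (5,5) (5,6) (6,0) (6,1) (6,2) (6,4)

Derivation:
(3,0): no bracket -> illegal
(3,5): no bracket -> illegal
(3,6): no bracket -> illegal
(3,7): no bracket -> illegal
(4,0): no bracket -> illegal
(4,7): no bracket -> illegal
(5,0): flips 1 -> legal
(5,4): flips 2 -> legal
(5,5): flips 1 -> legal
(5,6): flips 1 -> legal
(5,7): no bracket -> illegal
(6,0): flips 2 -> legal
(6,1): flips 4 -> legal
(6,2): flips 2 -> legal
(6,4): flips 2 -> legal
(7,2): no bracket -> illegal
(7,4): no bracket -> illegal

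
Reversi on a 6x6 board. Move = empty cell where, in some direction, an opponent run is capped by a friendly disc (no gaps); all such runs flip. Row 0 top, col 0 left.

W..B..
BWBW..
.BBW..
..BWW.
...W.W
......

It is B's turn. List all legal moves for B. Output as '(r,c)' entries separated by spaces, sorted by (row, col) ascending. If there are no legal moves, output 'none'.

Answer: (0,1) (0,4) (1,4) (2,4) (3,5) (4,4) (5,3) (5,4)

Derivation:
(0,1): flips 1 -> legal
(0,2): no bracket -> illegal
(0,4): flips 1 -> legal
(1,4): flips 2 -> legal
(2,0): no bracket -> illegal
(2,4): flips 1 -> legal
(2,5): no bracket -> illegal
(3,5): flips 2 -> legal
(4,2): no bracket -> illegal
(4,4): flips 1 -> legal
(5,2): no bracket -> illegal
(5,3): flips 4 -> legal
(5,4): flips 1 -> legal
(5,5): no bracket -> illegal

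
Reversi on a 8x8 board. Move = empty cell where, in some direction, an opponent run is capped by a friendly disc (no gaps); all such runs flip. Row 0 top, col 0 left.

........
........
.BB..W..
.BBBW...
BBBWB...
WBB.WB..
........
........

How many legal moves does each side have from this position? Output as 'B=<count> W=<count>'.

-- B to move --
(1,4): no bracket -> illegal
(1,5): no bracket -> illegal
(1,6): flips 3 -> legal
(2,3): no bracket -> illegal
(2,4): flips 1 -> legal
(2,6): no bracket -> illegal
(3,5): flips 1 -> legal
(3,6): no bracket -> illegal
(4,5): no bracket -> illegal
(5,3): flips 2 -> legal
(6,0): flips 1 -> legal
(6,1): no bracket -> illegal
(6,3): no bracket -> illegal
(6,4): flips 1 -> legal
(6,5): flips 2 -> legal
B mobility = 7
-- W to move --
(1,0): flips 2 -> legal
(1,1): no bracket -> illegal
(1,2): no bracket -> illegal
(1,3): no bracket -> illegal
(2,0): no bracket -> illegal
(2,3): flips 3 -> legal
(2,4): no bracket -> illegal
(3,0): flips 4 -> legal
(3,5): no bracket -> illegal
(4,5): flips 1 -> legal
(4,6): no bracket -> illegal
(5,3): flips 2 -> legal
(5,6): flips 1 -> legal
(6,0): no bracket -> illegal
(6,1): flips 1 -> legal
(6,2): no bracket -> illegal
(6,3): no bracket -> illegal
(6,4): no bracket -> illegal
(6,5): no bracket -> illegal
(6,6): no bracket -> illegal
W mobility = 7

Answer: B=7 W=7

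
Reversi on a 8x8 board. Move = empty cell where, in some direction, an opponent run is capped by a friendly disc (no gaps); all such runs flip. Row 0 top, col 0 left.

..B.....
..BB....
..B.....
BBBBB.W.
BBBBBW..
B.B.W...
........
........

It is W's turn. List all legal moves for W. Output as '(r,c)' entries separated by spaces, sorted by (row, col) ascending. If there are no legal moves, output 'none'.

(0,1): no bracket -> illegal
(0,3): no bracket -> illegal
(0,4): no bracket -> illegal
(1,1): no bracket -> illegal
(1,4): no bracket -> illegal
(2,0): no bracket -> illegal
(2,1): flips 2 -> legal
(2,3): flips 1 -> legal
(2,4): flips 2 -> legal
(2,5): no bracket -> illegal
(3,5): no bracket -> illegal
(5,1): no bracket -> illegal
(5,3): no bracket -> illegal
(5,5): no bracket -> illegal
(6,0): no bracket -> illegal
(6,1): no bracket -> illegal
(6,2): no bracket -> illegal
(6,3): no bracket -> illegal

Answer: (2,1) (2,3) (2,4)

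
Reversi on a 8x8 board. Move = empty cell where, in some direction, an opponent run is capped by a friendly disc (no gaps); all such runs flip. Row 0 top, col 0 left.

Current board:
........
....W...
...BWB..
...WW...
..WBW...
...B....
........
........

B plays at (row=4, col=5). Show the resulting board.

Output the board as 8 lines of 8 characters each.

Answer: ........
....W...
...BWB..
...WB...
..WBBB..
...B....
........
........

Derivation:
Place B at (4,5); scan 8 dirs for brackets.
Dir NW: opp run (3,4) capped by B -> flip
Dir N: first cell '.' (not opp) -> no flip
Dir NE: first cell '.' (not opp) -> no flip
Dir W: opp run (4,4) capped by B -> flip
Dir E: first cell '.' (not opp) -> no flip
Dir SW: first cell '.' (not opp) -> no flip
Dir S: first cell '.' (not opp) -> no flip
Dir SE: first cell '.' (not opp) -> no flip
All flips: (3,4) (4,4)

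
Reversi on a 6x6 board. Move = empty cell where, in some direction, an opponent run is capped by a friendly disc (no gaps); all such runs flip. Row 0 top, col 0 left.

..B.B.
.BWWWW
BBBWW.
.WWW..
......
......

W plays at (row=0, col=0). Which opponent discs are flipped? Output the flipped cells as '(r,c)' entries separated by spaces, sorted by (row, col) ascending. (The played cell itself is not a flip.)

Answer: (1,1) (2,2)

Derivation:
Dir NW: edge -> no flip
Dir N: edge -> no flip
Dir NE: edge -> no flip
Dir W: edge -> no flip
Dir E: first cell '.' (not opp) -> no flip
Dir SW: edge -> no flip
Dir S: first cell '.' (not opp) -> no flip
Dir SE: opp run (1,1) (2,2) capped by W -> flip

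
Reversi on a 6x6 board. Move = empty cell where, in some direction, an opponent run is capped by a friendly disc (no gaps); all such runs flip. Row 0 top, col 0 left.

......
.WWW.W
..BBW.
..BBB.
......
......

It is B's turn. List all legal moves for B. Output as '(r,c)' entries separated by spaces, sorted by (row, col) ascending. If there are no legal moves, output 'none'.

(0,0): flips 1 -> legal
(0,1): flips 1 -> legal
(0,2): flips 1 -> legal
(0,3): flips 1 -> legal
(0,4): flips 1 -> legal
(0,5): no bracket -> illegal
(1,0): no bracket -> illegal
(1,4): flips 1 -> legal
(2,0): no bracket -> illegal
(2,1): no bracket -> illegal
(2,5): flips 1 -> legal
(3,5): no bracket -> illegal

Answer: (0,0) (0,1) (0,2) (0,3) (0,4) (1,4) (2,5)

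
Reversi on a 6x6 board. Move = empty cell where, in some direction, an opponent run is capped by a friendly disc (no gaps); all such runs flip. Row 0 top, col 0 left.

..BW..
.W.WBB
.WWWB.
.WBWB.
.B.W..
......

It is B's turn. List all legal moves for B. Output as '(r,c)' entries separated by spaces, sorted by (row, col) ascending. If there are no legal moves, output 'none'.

(0,0): no bracket -> illegal
(0,1): flips 3 -> legal
(0,4): flips 1 -> legal
(1,0): flips 1 -> legal
(1,2): flips 3 -> legal
(2,0): flips 4 -> legal
(3,0): flips 1 -> legal
(4,0): no bracket -> illegal
(4,2): flips 1 -> legal
(4,4): no bracket -> illegal
(5,2): flips 1 -> legal
(5,3): no bracket -> illegal
(5,4): flips 1 -> legal

Answer: (0,1) (0,4) (1,0) (1,2) (2,0) (3,0) (4,2) (5,2) (5,4)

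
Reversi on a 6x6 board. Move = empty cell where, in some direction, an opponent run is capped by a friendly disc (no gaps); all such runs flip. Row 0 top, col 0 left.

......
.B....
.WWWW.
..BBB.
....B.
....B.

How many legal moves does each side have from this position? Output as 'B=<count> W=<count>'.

-- B to move --
(1,0): flips 1 -> legal
(1,2): flips 2 -> legal
(1,3): flips 1 -> legal
(1,4): flips 2 -> legal
(1,5): flips 1 -> legal
(2,0): no bracket -> illegal
(2,5): no bracket -> illegal
(3,0): no bracket -> illegal
(3,1): flips 1 -> legal
(3,5): no bracket -> illegal
B mobility = 6
-- W to move --
(0,0): flips 1 -> legal
(0,1): flips 1 -> legal
(0,2): no bracket -> illegal
(1,0): no bracket -> illegal
(1,2): no bracket -> illegal
(2,0): no bracket -> illegal
(2,5): no bracket -> illegal
(3,1): no bracket -> illegal
(3,5): no bracket -> illegal
(4,1): flips 1 -> legal
(4,2): flips 2 -> legal
(4,3): flips 2 -> legal
(4,5): flips 1 -> legal
(5,3): no bracket -> illegal
(5,5): flips 2 -> legal
W mobility = 7

Answer: B=6 W=7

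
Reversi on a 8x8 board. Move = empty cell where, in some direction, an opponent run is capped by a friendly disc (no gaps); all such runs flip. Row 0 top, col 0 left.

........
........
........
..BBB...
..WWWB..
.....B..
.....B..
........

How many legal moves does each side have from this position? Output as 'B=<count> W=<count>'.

Answer: B=5 W=7

Derivation:
-- B to move --
(3,1): no bracket -> illegal
(3,5): no bracket -> illegal
(4,1): flips 3 -> legal
(5,1): flips 1 -> legal
(5,2): flips 2 -> legal
(5,3): flips 1 -> legal
(5,4): flips 2 -> legal
B mobility = 5
-- W to move --
(2,1): flips 1 -> legal
(2,2): flips 2 -> legal
(2,3): flips 1 -> legal
(2,4): flips 2 -> legal
(2,5): flips 1 -> legal
(3,1): no bracket -> illegal
(3,5): no bracket -> illegal
(3,6): no bracket -> illegal
(4,1): no bracket -> illegal
(4,6): flips 1 -> legal
(5,4): no bracket -> illegal
(5,6): no bracket -> illegal
(6,4): no bracket -> illegal
(6,6): flips 1 -> legal
(7,4): no bracket -> illegal
(7,5): no bracket -> illegal
(7,6): no bracket -> illegal
W mobility = 7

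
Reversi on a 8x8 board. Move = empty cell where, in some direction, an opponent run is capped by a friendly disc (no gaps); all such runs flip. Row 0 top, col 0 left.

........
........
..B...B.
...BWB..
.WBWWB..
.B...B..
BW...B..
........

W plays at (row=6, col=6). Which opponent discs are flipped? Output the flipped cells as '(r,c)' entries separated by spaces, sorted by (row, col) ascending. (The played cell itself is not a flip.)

Dir NW: opp run (5,5) capped by W -> flip
Dir N: first cell '.' (not opp) -> no flip
Dir NE: first cell '.' (not opp) -> no flip
Dir W: opp run (6,5), next='.' -> no flip
Dir E: first cell '.' (not opp) -> no flip
Dir SW: first cell '.' (not opp) -> no flip
Dir S: first cell '.' (not opp) -> no flip
Dir SE: first cell '.' (not opp) -> no flip

Answer: (5,5)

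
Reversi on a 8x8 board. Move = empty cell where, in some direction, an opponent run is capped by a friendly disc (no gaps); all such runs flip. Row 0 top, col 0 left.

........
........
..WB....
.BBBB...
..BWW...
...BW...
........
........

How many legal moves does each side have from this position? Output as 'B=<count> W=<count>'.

-- B to move --
(1,1): flips 1 -> legal
(1,2): flips 1 -> legal
(1,3): flips 1 -> legal
(2,1): flips 1 -> legal
(3,5): flips 1 -> legal
(4,5): flips 2 -> legal
(5,2): flips 1 -> legal
(5,5): flips 2 -> legal
(6,3): no bracket -> illegal
(6,4): flips 2 -> legal
(6,5): flips 2 -> legal
B mobility = 10
-- W to move --
(1,2): no bracket -> illegal
(1,3): flips 2 -> legal
(1,4): no bracket -> illegal
(2,0): no bracket -> illegal
(2,1): flips 1 -> legal
(2,4): flips 2 -> legal
(2,5): flips 1 -> legal
(3,0): no bracket -> illegal
(3,5): no bracket -> illegal
(4,0): flips 1 -> legal
(4,1): flips 1 -> legal
(4,5): no bracket -> illegal
(5,1): no bracket -> illegal
(5,2): flips 3 -> legal
(6,2): flips 1 -> legal
(6,3): flips 1 -> legal
(6,4): no bracket -> illegal
W mobility = 9

Answer: B=10 W=9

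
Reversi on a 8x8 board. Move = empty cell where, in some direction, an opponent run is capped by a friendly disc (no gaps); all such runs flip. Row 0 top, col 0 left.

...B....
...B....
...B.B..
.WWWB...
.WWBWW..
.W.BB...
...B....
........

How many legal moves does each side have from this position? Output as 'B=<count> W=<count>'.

Answer: B=9 W=9

Derivation:
-- B to move --
(2,0): flips 2 -> legal
(2,1): flips 1 -> legal
(2,2): no bracket -> illegal
(2,4): no bracket -> illegal
(3,0): flips 3 -> legal
(3,5): flips 1 -> legal
(3,6): flips 1 -> legal
(4,0): flips 2 -> legal
(4,6): flips 2 -> legal
(5,0): flips 2 -> legal
(5,2): no bracket -> illegal
(5,5): no bracket -> illegal
(5,6): flips 1 -> legal
(6,0): no bracket -> illegal
(6,1): no bracket -> illegal
(6,2): no bracket -> illegal
B mobility = 9
-- W to move --
(0,2): no bracket -> illegal
(0,4): no bracket -> illegal
(1,2): flips 2 -> legal
(1,4): flips 1 -> legal
(1,5): no bracket -> illegal
(1,6): no bracket -> illegal
(2,2): no bracket -> illegal
(2,4): flips 1 -> legal
(2,6): no bracket -> illegal
(3,5): flips 1 -> legal
(3,6): no bracket -> illegal
(5,2): no bracket -> illegal
(5,5): no bracket -> illegal
(6,2): flips 1 -> legal
(6,4): flips 2 -> legal
(6,5): flips 2 -> legal
(7,2): flips 2 -> legal
(7,3): flips 3 -> legal
(7,4): no bracket -> illegal
W mobility = 9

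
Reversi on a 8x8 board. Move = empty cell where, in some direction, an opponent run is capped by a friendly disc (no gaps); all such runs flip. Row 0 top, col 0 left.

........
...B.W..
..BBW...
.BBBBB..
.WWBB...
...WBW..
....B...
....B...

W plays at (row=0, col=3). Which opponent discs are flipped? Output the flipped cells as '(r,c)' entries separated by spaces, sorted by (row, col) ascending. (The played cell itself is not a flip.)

Answer: (1,3) (2,3) (3,3) (4,3)

Derivation:
Dir NW: edge -> no flip
Dir N: edge -> no flip
Dir NE: edge -> no flip
Dir W: first cell '.' (not opp) -> no flip
Dir E: first cell '.' (not opp) -> no flip
Dir SW: first cell '.' (not opp) -> no flip
Dir S: opp run (1,3) (2,3) (3,3) (4,3) capped by W -> flip
Dir SE: first cell '.' (not opp) -> no flip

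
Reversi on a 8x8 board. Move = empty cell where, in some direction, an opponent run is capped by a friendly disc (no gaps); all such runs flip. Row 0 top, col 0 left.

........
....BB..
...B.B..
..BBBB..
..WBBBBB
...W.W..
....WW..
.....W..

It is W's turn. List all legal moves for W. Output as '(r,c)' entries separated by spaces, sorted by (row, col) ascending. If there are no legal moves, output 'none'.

(0,3): no bracket -> illegal
(0,4): no bracket -> illegal
(0,5): flips 4 -> legal
(0,6): no bracket -> illegal
(1,2): no bracket -> illegal
(1,3): flips 3 -> legal
(1,6): no bracket -> illegal
(2,1): no bracket -> illegal
(2,2): flips 3 -> legal
(2,4): flips 1 -> legal
(2,6): flips 2 -> legal
(3,1): no bracket -> illegal
(3,6): no bracket -> illegal
(3,7): flips 1 -> legal
(4,1): no bracket -> illegal
(5,2): no bracket -> illegal
(5,4): no bracket -> illegal
(5,6): no bracket -> illegal
(5,7): no bracket -> illegal

Answer: (0,5) (1,3) (2,2) (2,4) (2,6) (3,7)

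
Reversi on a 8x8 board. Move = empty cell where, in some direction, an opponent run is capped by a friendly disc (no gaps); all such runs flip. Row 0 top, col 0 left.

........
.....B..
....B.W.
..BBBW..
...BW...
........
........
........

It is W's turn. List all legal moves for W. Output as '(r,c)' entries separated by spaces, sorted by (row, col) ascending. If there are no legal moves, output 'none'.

(0,4): flips 1 -> legal
(0,5): no bracket -> illegal
(0,6): no bracket -> illegal
(1,3): flips 1 -> legal
(1,4): flips 2 -> legal
(1,6): no bracket -> illegal
(2,1): no bracket -> illegal
(2,2): flips 1 -> legal
(2,3): no bracket -> illegal
(2,5): no bracket -> illegal
(3,1): flips 3 -> legal
(4,1): no bracket -> illegal
(4,2): flips 1 -> legal
(4,5): no bracket -> illegal
(5,2): no bracket -> illegal
(5,3): no bracket -> illegal
(5,4): no bracket -> illegal

Answer: (0,4) (1,3) (1,4) (2,2) (3,1) (4,2)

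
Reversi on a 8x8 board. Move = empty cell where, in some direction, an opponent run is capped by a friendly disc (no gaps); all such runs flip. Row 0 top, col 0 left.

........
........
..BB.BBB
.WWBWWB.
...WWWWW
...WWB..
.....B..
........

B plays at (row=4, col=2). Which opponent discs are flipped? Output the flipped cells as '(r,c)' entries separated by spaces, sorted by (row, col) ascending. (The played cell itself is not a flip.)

Dir NW: opp run (3,1), next='.' -> no flip
Dir N: opp run (3,2) capped by B -> flip
Dir NE: first cell 'B' (not opp) -> no flip
Dir W: first cell '.' (not opp) -> no flip
Dir E: opp run (4,3) (4,4) (4,5) (4,6) (4,7), next=edge -> no flip
Dir SW: first cell '.' (not opp) -> no flip
Dir S: first cell '.' (not opp) -> no flip
Dir SE: opp run (5,3), next='.' -> no flip

Answer: (3,2)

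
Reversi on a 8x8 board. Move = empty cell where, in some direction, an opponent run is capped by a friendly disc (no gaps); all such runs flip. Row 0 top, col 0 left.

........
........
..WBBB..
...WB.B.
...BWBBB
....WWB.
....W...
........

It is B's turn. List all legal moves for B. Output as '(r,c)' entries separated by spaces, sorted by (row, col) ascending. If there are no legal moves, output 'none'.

(1,1): no bracket -> illegal
(1,2): no bracket -> illegal
(1,3): no bracket -> illegal
(2,1): flips 1 -> legal
(3,1): no bracket -> illegal
(3,2): flips 1 -> legal
(3,5): no bracket -> illegal
(4,2): flips 1 -> legal
(5,3): flips 2 -> legal
(6,3): flips 1 -> legal
(6,5): flips 2 -> legal
(6,6): no bracket -> illegal
(7,3): flips 2 -> legal
(7,4): flips 3 -> legal
(7,5): no bracket -> illegal

Answer: (2,1) (3,2) (4,2) (5,3) (6,3) (6,5) (7,3) (7,4)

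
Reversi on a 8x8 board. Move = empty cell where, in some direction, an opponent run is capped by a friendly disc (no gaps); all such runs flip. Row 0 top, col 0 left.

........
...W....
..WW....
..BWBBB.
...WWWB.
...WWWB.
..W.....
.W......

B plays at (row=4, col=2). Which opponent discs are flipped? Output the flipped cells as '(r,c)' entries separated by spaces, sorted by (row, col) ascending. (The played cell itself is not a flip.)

Dir NW: first cell '.' (not opp) -> no flip
Dir N: first cell 'B' (not opp) -> no flip
Dir NE: opp run (3,3), next='.' -> no flip
Dir W: first cell '.' (not opp) -> no flip
Dir E: opp run (4,3) (4,4) (4,5) capped by B -> flip
Dir SW: first cell '.' (not opp) -> no flip
Dir S: first cell '.' (not opp) -> no flip
Dir SE: opp run (5,3), next='.' -> no flip

Answer: (4,3) (4,4) (4,5)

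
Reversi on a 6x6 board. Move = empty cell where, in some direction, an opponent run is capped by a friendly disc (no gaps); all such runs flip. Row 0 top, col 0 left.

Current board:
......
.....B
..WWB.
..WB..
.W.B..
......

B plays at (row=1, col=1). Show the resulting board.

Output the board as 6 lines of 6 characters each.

Answer: ......
.B...B
..BWB.
..WB..
.W.B..
......

Derivation:
Place B at (1,1); scan 8 dirs for brackets.
Dir NW: first cell '.' (not opp) -> no flip
Dir N: first cell '.' (not opp) -> no flip
Dir NE: first cell '.' (not opp) -> no flip
Dir W: first cell '.' (not opp) -> no flip
Dir E: first cell '.' (not opp) -> no flip
Dir SW: first cell '.' (not opp) -> no flip
Dir S: first cell '.' (not opp) -> no flip
Dir SE: opp run (2,2) capped by B -> flip
All flips: (2,2)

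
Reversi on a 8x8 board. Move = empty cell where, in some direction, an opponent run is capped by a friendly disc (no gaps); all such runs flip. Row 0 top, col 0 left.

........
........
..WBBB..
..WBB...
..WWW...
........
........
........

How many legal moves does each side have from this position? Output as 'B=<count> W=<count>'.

Answer: B=9 W=6

Derivation:
-- B to move --
(1,1): flips 1 -> legal
(1,2): no bracket -> illegal
(1,3): no bracket -> illegal
(2,1): flips 1 -> legal
(3,1): flips 1 -> legal
(3,5): no bracket -> illegal
(4,1): flips 1 -> legal
(4,5): no bracket -> illegal
(5,1): flips 1 -> legal
(5,2): flips 1 -> legal
(5,3): flips 1 -> legal
(5,4): flips 1 -> legal
(5,5): flips 1 -> legal
B mobility = 9
-- W to move --
(1,2): no bracket -> illegal
(1,3): flips 2 -> legal
(1,4): flips 3 -> legal
(1,5): flips 2 -> legal
(1,6): flips 2 -> legal
(2,6): flips 3 -> legal
(3,5): flips 2 -> legal
(3,6): no bracket -> illegal
(4,5): no bracket -> illegal
W mobility = 6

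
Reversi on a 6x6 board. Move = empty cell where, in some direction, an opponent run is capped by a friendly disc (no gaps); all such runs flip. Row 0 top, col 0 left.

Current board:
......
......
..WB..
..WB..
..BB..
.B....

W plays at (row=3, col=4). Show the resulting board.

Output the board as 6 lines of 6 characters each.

Place W at (3,4); scan 8 dirs for brackets.
Dir NW: opp run (2,3), next='.' -> no flip
Dir N: first cell '.' (not opp) -> no flip
Dir NE: first cell '.' (not opp) -> no flip
Dir W: opp run (3,3) capped by W -> flip
Dir E: first cell '.' (not opp) -> no flip
Dir SW: opp run (4,3), next='.' -> no flip
Dir S: first cell '.' (not opp) -> no flip
Dir SE: first cell '.' (not opp) -> no flip
All flips: (3,3)

Answer: ......
......
..WB..
..WWW.
..BB..
.B....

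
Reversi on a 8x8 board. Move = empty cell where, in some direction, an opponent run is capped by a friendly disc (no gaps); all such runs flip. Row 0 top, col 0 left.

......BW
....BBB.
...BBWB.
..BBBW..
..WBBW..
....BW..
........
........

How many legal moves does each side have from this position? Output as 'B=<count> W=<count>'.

-- B to move --
(1,7): no bracket -> illegal
(3,1): no bracket -> illegal
(3,6): flips 3 -> legal
(4,1): flips 1 -> legal
(4,6): flips 2 -> legal
(5,1): flips 1 -> legal
(5,2): flips 1 -> legal
(5,3): no bracket -> illegal
(5,6): flips 2 -> legal
(6,4): no bracket -> illegal
(6,5): flips 4 -> legal
(6,6): flips 1 -> legal
B mobility = 8
-- W to move --
(0,3): flips 1 -> legal
(0,4): no bracket -> illegal
(0,5): flips 2 -> legal
(1,2): flips 2 -> legal
(1,3): flips 1 -> legal
(1,7): flips 1 -> legal
(2,1): no bracket -> illegal
(2,2): flips 5 -> legal
(2,7): flips 1 -> legal
(3,1): flips 3 -> legal
(3,6): no bracket -> illegal
(3,7): no bracket -> illegal
(4,1): no bracket -> illegal
(5,2): flips 2 -> legal
(5,3): flips 2 -> legal
(6,3): flips 1 -> legal
(6,4): no bracket -> illegal
(6,5): no bracket -> illegal
W mobility = 11

Answer: B=8 W=11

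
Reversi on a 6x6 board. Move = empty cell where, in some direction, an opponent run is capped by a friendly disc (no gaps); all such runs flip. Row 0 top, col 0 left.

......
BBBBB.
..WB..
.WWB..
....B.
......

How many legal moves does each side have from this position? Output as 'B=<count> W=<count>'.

-- B to move --
(2,0): no bracket -> illegal
(2,1): flips 1 -> legal
(3,0): flips 2 -> legal
(4,0): flips 2 -> legal
(4,1): flips 1 -> legal
(4,2): flips 2 -> legal
(4,3): no bracket -> illegal
B mobility = 5
-- W to move --
(0,0): flips 1 -> legal
(0,1): no bracket -> illegal
(0,2): flips 1 -> legal
(0,3): no bracket -> illegal
(0,4): flips 1 -> legal
(0,5): flips 2 -> legal
(1,5): no bracket -> illegal
(2,0): no bracket -> illegal
(2,1): no bracket -> illegal
(2,4): flips 1 -> legal
(2,5): no bracket -> illegal
(3,4): flips 1 -> legal
(3,5): no bracket -> illegal
(4,2): no bracket -> illegal
(4,3): no bracket -> illegal
(4,5): no bracket -> illegal
(5,3): no bracket -> illegal
(5,4): no bracket -> illegal
(5,5): flips 2 -> legal
W mobility = 7

Answer: B=5 W=7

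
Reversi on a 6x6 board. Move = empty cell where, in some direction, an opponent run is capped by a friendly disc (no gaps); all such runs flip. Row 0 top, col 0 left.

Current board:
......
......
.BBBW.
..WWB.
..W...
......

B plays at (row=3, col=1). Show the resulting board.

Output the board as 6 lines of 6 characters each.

Place B at (3,1); scan 8 dirs for brackets.
Dir NW: first cell '.' (not opp) -> no flip
Dir N: first cell 'B' (not opp) -> no flip
Dir NE: first cell 'B' (not opp) -> no flip
Dir W: first cell '.' (not opp) -> no flip
Dir E: opp run (3,2) (3,3) capped by B -> flip
Dir SW: first cell '.' (not opp) -> no flip
Dir S: first cell '.' (not opp) -> no flip
Dir SE: opp run (4,2), next='.' -> no flip
All flips: (3,2) (3,3)

Answer: ......
......
.BBBW.
.BBBB.
..W...
......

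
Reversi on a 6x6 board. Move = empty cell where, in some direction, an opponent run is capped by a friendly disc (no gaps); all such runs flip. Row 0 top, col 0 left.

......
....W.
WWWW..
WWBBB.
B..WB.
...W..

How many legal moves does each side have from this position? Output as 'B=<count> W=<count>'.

-- B to move --
(0,3): no bracket -> illegal
(0,4): no bracket -> illegal
(0,5): flips 2 -> legal
(1,0): flips 3 -> legal
(1,1): flips 1 -> legal
(1,2): flips 2 -> legal
(1,3): flips 3 -> legal
(1,5): no bracket -> illegal
(2,4): no bracket -> illegal
(2,5): no bracket -> illegal
(4,1): no bracket -> illegal
(4,2): flips 1 -> legal
(5,2): flips 1 -> legal
(5,4): flips 1 -> legal
B mobility = 8
-- W to move --
(2,4): no bracket -> illegal
(2,5): flips 1 -> legal
(3,5): flips 4 -> legal
(4,1): flips 1 -> legal
(4,2): flips 1 -> legal
(4,5): flips 2 -> legal
(5,0): flips 1 -> legal
(5,1): no bracket -> illegal
(5,4): no bracket -> illegal
(5,5): flips 2 -> legal
W mobility = 7

Answer: B=8 W=7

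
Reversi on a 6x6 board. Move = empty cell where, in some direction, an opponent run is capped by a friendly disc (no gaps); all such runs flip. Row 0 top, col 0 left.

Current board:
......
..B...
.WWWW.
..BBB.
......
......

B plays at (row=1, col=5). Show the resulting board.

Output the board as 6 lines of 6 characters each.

Answer: ......
..B..B
.WWWB.
..BBB.
......
......

Derivation:
Place B at (1,5); scan 8 dirs for brackets.
Dir NW: first cell '.' (not opp) -> no flip
Dir N: first cell '.' (not opp) -> no flip
Dir NE: edge -> no flip
Dir W: first cell '.' (not opp) -> no flip
Dir E: edge -> no flip
Dir SW: opp run (2,4) capped by B -> flip
Dir S: first cell '.' (not opp) -> no flip
Dir SE: edge -> no flip
All flips: (2,4)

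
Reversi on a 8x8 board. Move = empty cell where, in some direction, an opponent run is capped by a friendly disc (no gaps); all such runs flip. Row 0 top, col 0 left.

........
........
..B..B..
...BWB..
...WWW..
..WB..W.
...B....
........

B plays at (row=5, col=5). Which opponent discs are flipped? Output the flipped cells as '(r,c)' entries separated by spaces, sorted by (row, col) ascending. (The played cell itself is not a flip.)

Answer: (4,4) (4,5)

Derivation:
Dir NW: opp run (4,4) capped by B -> flip
Dir N: opp run (4,5) capped by B -> flip
Dir NE: first cell '.' (not opp) -> no flip
Dir W: first cell '.' (not opp) -> no flip
Dir E: opp run (5,6), next='.' -> no flip
Dir SW: first cell '.' (not opp) -> no flip
Dir S: first cell '.' (not opp) -> no flip
Dir SE: first cell '.' (not opp) -> no flip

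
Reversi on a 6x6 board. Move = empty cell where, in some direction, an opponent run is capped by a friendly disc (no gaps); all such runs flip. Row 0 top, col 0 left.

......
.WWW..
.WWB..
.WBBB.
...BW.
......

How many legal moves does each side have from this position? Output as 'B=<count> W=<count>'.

-- B to move --
(0,0): flips 2 -> legal
(0,1): flips 1 -> legal
(0,2): flips 2 -> legal
(0,3): flips 1 -> legal
(0,4): no bracket -> illegal
(1,0): flips 1 -> legal
(1,4): no bracket -> illegal
(2,0): flips 2 -> legal
(2,4): no bracket -> illegal
(3,0): flips 1 -> legal
(3,5): no bracket -> illegal
(4,0): no bracket -> illegal
(4,1): no bracket -> illegal
(4,2): no bracket -> illegal
(4,5): flips 1 -> legal
(5,3): no bracket -> illegal
(5,4): flips 1 -> legal
(5,5): flips 1 -> legal
B mobility = 10
-- W to move --
(1,4): no bracket -> illegal
(2,4): flips 2 -> legal
(2,5): no bracket -> illegal
(3,5): flips 3 -> legal
(4,1): no bracket -> illegal
(4,2): flips 2 -> legal
(4,5): flips 2 -> legal
(5,2): no bracket -> illegal
(5,3): flips 3 -> legal
(5,4): flips 2 -> legal
W mobility = 6

Answer: B=10 W=6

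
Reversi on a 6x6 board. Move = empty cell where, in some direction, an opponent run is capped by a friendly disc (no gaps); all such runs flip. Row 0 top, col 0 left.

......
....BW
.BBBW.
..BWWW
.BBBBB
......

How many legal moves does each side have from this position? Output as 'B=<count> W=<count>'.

Answer: B=1 W=11

Derivation:
-- B to move --
(0,4): no bracket -> illegal
(0,5): no bracket -> illegal
(1,3): no bracket -> illegal
(2,5): flips 3 -> legal
B mobility = 1
-- W to move --
(0,3): no bracket -> illegal
(0,4): flips 1 -> legal
(0,5): no bracket -> illegal
(1,0): no bracket -> illegal
(1,1): flips 1 -> legal
(1,2): flips 1 -> legal
(1,3): flips 2 -> legal
(2,0): flips 3 -> legal
(2,5): no bracket -> illegal
(3,0): no bracket -> illegal
(3,1): flips 1 -> legal
(4,0): no bracket -> illegal
(5,0): no bracket -> illegal
(5,1): flips 1 -> legal
(5,2): flips 1 -> legal
(5,3): flips 2 -> legal
(5,4): flips 1 -> legal
(5,5): flips 2 -> legal
W mobility = 11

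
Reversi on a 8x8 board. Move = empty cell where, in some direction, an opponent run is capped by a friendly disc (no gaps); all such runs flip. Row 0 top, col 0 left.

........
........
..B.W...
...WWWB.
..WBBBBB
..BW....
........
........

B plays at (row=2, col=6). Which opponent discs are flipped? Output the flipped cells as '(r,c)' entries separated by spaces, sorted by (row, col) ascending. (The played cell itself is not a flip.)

Dir NW: first cell '.' (not opp) -> no flip
Dir N: first cell '.' (not opp) -> no flip
Dir NE: first cell '.' (not opp) -> no flip
Dir W: first cell '.' (not opp) -> no flip
Dir E: first cell '.' (not opp) -> no flip
Dir SW: opp run (3,5) capped by B -> flip
Dir S: first cell 'B' (not opp) -> no flip
Dir SE: first cell '.' (not opp) -> no flip

Answer: (3,5)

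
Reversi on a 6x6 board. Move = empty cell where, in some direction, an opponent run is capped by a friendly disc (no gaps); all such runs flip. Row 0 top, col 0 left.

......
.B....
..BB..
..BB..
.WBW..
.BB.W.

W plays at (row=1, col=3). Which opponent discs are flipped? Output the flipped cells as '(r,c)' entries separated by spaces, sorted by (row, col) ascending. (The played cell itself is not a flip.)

Answer: (2,3) (3,3)

Derivation:
Dir NW: first cell '.' (not opp) -> no flip
Dir N: first cell '.' (not opp) -> no flip
Dir NE: first cell '.' (not opp) -> no flip
Dir W: first cell '.' (not opp) -> no flip
Dir E: first cell '.' (not opp) -> no flip
Dir SW: opp run (2,2), next='.' -> no flip
Dir S: opp run (2,3) (3,3) capped by W -> flip
Dir SE: first cell '.' (not opp) -> no flip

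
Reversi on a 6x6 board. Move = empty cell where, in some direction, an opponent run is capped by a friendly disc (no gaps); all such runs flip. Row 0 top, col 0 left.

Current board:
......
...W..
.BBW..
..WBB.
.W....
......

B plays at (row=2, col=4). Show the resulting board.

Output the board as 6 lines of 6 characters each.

Answer: ......
...W..
.BBBB.
..WBB.
.W....
......

Derivation:
Place B at (2,4); scan 8 dirs for brackets.
Dir NW: opp run (1,3), next='.' -> no flip
Dir N: first cell '.' (not opp) -> no flip
Dir NE: first cell '.' (not opp) -> no flip
Dir W: opp run (2,3) capped by B -> flip
Dir E: first cell '.' (not opp) -> no flip
Dir SW: first cell 'B' (not opp) -> no flip
Dir S: first cell 'B' (not opp) -> no flip
Dir SE: first cell '.' (not opp) -> no flip
All flips: (2,3)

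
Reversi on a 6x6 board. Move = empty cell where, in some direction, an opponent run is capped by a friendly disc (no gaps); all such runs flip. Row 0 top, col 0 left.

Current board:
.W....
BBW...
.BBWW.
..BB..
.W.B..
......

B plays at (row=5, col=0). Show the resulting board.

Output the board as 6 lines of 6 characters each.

Answer: .W....
BBW...
.BBWW.
..BB..
.B.B..
B.....

Derivation:
Place B at (5,0); scan 8 dirs for brackets.
Dir NW: edge -> no flip
Dir N: first cell '.' (not opp) -> no flip
Dir NE: opp run (4,1) capped by B -> flip
Dir W: edge -> no flip
Dir E: first cell '.' (not opp) -> no flip
Dir SW: edge -> no flip
Dir S: edge -> no flip
Dir SE: edge -> no flip
All flips: (4,1)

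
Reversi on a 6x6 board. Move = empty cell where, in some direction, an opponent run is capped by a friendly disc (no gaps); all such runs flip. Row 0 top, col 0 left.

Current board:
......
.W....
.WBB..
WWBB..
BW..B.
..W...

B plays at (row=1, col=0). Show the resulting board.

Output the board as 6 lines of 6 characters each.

Place B at (1,0); scan 8 dirs for brackets.
Dir NW: edge -> no flip
Dir N: first cell '.' (not opp) -> no flip
Dir NE: first cell '.' (not opp) -> no flip
Dir W: edge -> no flip
Dir E: opp run (1,1), next='.' -> no flip
Dir SW: edge -> no flip
Dir S: first cell '.' (not opp) -> no flip
Dir SE: opp run (2,1) capped by B -> flip
All flips: (2,1)

Answer: ......
BW....
.BBB..
WWBB..
BW..B.
..W...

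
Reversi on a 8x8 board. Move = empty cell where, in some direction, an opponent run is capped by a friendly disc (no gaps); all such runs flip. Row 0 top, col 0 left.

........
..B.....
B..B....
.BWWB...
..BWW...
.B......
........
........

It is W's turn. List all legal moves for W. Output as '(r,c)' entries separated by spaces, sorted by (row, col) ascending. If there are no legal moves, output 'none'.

(0,1): no bracket -> illegal
(0,2): no bracket -> illegal
(0,3): no bracket -> illegal
(1,0): no bracket -> illegal
(1,1): no bracket -> illegal
(1,3): flips 1 -> legal
(1,4): flips 1 -> legal
(2,1): no bracket -> illegal
(2,2): no bracket -> illegal
(2,4): flips 1 -> legal
(2,5): flips 1 -> legal
(3,0): flips 1 -> legal
(3,5): flips 1 -> legal
(4,0): no bracket -> illegal
(4,1): flips 1 -> legal
(4,5): no bracket -> illegal
(5,0): no bracket -> illegal
(5,2): flips 1 -> legal
(5,3): no bracket -> illegal
(6,0): flips 2 -> legal
(6,1): no bracket -> illegal
(6,2): no bracket -> illegal

Answer: (1,3) (1,4) (2,4) (2,5) (3,0) (3,5) (4,1) (5,2) (6,0)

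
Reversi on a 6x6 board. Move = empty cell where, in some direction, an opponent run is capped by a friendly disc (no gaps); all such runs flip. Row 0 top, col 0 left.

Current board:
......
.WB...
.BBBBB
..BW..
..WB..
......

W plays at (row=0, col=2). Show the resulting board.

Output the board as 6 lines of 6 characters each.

Answer: ..W...
.WW...
.BWBBB
..WW..
..WB..
......

Derivation:
Place W at (0,2); scan 8 dirs for brackets.
Dir NW: edge -> no flip
Dir N: edge -> no flip
Dir NE: edge -> no flip
Dir W: first cell '.' (not opp) -> no flip
Dir E: first cell '.' (not opp) -> no flip
Dir SW: first cell 'W' (not opp) -> no flip
Dir S: opp run (1,2) (2,2) (3,2) capped by W -> flip
Dir SE: first cell '.' (not opp) -> no flip
All flips: (1,2) (2,2) (3,2)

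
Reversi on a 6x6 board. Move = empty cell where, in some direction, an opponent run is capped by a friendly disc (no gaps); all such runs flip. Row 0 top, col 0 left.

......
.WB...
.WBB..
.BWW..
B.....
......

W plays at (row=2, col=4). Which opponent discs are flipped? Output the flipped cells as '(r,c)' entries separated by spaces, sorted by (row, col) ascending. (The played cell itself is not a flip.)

Dir NW: first cell '.' (not opp) -> no flip
Dir N: first cell '.' (not opp) -> no flip
Dir NE: first cell '.' (not opp) -> no flip
Dir W: opp run (2,3) (2,2) capped by W -> flip
Dir E: first cell '.' (not opp) -> no flip
Dir SW: first cell 'W' (not opp) -> no flip
Dir S: first cell '.' (not opp) -> no flip
Dir SE: first cell '.' (not opp) -> no flip

Answer: (2,2) (2,3)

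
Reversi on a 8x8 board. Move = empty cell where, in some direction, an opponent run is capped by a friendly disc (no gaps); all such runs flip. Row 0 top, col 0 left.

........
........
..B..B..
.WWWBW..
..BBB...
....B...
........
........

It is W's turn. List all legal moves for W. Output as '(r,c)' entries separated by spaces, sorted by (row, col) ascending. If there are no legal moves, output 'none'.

(1,1): flips 1 -> legal
(1,2): flips 1 -> legal
(1,3): flips 1 -> legal
(1,4): no bracket -> illegal
(1,5): flips 1 -> legal
(1,6): no bracket -> illegal
(2,1): no bracket -> illegal
(2,3): no bracket -> illegal
(2,4): no bracket -> illegal
(2,6): no bracket -> illegal
(3,6): no bracket -> illegal
(4,1): no bracket -> illegal
(4,5): no bracket -> illegal
(5,1): flips 1 -> legal
(5,2): flips 1 -> legal
(5,3): flips 3 -> legal
(5,5): flips 1 -> legal
(6,3): no bracket -> illegal
(6,4): no bracket -> illegal
(6,5): flips 2 -> legal

Answer: (1,1) (1,2) (1,3) (1,5) (5,1) (5,2) (5,3) (5,5) (6,5)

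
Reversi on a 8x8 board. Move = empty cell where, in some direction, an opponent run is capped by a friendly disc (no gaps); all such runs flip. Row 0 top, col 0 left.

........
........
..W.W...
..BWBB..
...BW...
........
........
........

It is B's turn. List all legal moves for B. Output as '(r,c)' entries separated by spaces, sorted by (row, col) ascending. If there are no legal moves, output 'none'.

(1,1): no bracket -> illegal
(1,2): flips 1 -> legal
(1,3): flips 1 -> legal
(1,4): flips 1 -> legal
(1,5): no bracket -> illegal
(2,1): no bracket -> illegal
(2,3): flips 1 -> legal
(2,5): no bracket -> illegal
(3,1): no bracket -> illegal
(4,2): no bracket -> illegal
(4,5): flips 1 -> legal
(5,3): flips 1 -> legal
(5,4): flips 1 -> legal
(5,5): no bracket -> illegal

Answer: (1,2) (1,3) (1,4) (2,3) (4,5) (5,3) (5,4)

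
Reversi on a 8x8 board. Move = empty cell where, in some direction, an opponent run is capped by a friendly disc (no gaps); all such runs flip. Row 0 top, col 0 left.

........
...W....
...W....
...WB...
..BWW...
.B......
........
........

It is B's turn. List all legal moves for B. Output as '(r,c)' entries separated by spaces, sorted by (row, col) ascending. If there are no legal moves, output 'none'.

(0,2): no bracket -> illegal
(0,3): no bracket -> illegal
(0,4): no bracket -> illegal
(1,2): flips 1 -> legal
(1,4): no bracket -> illegal
(2,2): no bracket -> illegal
(2,4): flips 1 -> legal
(3,2): flips 1 -> legal
(3,5): no bracket -> illegal
(4,5): flips 2 -> legal
(5,2): flips 1 -> legal
(5,3): no bracket -> illegal
(5,4): flips 1 -> legal
(5,5): no bracket -> illegal

Answer: (1,2) (2,4) (3,2) (4,5) (5,2) (5,4)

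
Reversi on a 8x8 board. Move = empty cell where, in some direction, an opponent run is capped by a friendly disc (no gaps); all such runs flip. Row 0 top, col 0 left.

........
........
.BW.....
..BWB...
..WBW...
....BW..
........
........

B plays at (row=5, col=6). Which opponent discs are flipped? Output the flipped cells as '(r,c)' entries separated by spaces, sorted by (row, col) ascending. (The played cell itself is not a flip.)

Answer: (5,5)

Derivation:
Dir NW: first cell '.' (not opp) -> no flip
Dir N: first cell '.' (not opp) -> no flip
Dir NE: first cell '.' (not opp) -> no flip
Dir W: opp run (5,5) capped by B -> flip
Dir E: first cell '.' (not opp) -> no flip
Dir SW: first cell '.' (not opp) -> no flip
Dir S: first cell '.' (not opp) -> no flip
Dir SE: first cell '.' (not opp) -> no flip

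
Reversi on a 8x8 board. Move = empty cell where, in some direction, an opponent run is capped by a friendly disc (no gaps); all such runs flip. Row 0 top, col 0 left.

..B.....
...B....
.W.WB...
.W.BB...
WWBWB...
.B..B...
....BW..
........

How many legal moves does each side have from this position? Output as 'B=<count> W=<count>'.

Answer: B=9 W=7

Derivation:
-- B to move --
(1,0): no bracket -> illegal
(1,1): flips 3 -> legal
(1,2): flips 1 -> legal
(1,4): no bracket -> illegal
(2,0): flips 1 -> legal
(2,2): flips 1 -> legal
(3,0): no bracket -> illegal
(3,2): flips 1 -> legal
(5,0): no bracket -> illegal
(5,2): flips 1 -> legal
(5,3): flips 1 -> legal
(5,5): no bracket -> illegal
(5,6): no bracket -> illegal
(6,6): flips 1 -> legal
(7,4): no bracket -> illegal
(7,5): no bracket -> illegal
(7,6): flips 1 -> legal
B mobility = 9
-- W to move --
(0,1): no bracket -> illegal
(0,3): flips 1 -> legal
(0,4): no bracket -> illegal
(1,1): no bracket -> illegal
(1,2): no bracket -> illegal
(1,4): no bracket -> illegal
(1,5): no bracket -> illegal
(2,2): no bracket -> illegal
(2,5): flips 2 -> legal
(3,2): no bracket -> illegal
(3,5): no bracket -> illegal
(4,5): flips 2 -> legal
(5,0): no bracket -> illegal
(5,2): no bracket -> illegal
(5,3): flips 1 -> legal
(5,5): no bracket -> illegal
(6,0): no bracket -> illegal
(6,1): flips 1 -> legal
(6,2): flips 1 -> legal
(6,3): flips 1 -> legal
(7,3): no bracket -> illegal
(7,4): no bracket -> illegal
(7,5): no bracket -> illegal
W mobility = 7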